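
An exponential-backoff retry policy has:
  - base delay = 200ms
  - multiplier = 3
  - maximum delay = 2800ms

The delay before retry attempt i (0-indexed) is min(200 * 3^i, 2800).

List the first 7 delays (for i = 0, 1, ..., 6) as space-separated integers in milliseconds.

Answer: 200 600 1800 2800 2800 2800 2800

Derivation:
Computing each delay:
  i=0: min(200*3^0, 2800) = 200
  i=1: min(200*3^1, 2800) = 600
  i=2: min(200*3^2, 2800) = 1800
  i=3: min(200*3^3, 2800) = 2800
  i=4: min(200*3^4, 2800) = 2800
  i=5: min(200*3^5, 2800) = 2800
  i=6: min(200*3^6, 2800) = 2800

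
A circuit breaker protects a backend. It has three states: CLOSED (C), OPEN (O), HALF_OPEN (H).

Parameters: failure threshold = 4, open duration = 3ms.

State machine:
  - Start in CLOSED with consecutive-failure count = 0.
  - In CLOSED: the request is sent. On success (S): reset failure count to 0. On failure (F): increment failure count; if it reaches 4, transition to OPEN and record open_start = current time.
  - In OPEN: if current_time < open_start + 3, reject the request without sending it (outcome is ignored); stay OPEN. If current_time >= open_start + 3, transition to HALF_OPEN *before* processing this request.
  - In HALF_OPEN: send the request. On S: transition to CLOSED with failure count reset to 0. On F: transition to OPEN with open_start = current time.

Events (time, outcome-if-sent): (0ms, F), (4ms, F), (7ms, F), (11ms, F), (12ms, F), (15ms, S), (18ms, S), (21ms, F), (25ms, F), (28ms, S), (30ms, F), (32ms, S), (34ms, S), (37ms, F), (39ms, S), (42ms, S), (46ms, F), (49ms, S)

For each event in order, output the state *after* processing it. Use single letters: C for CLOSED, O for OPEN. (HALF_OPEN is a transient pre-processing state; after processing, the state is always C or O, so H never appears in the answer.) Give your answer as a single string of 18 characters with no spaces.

Answer: CCCOOCCCCCCCCCCCCC

Derivation:
State after each event:
  event#1 t=0ms outcome=F: state=CLOSED
  event#2 t=4ms outcome=F: state=CLOSED
  event#3 t=7ms outcome=F: state=CLOSED
  event#4 t=11ms outcome=F: state=OPEN
  event#5 t=12ms outcome=F: state=OPEN
  event#6 t=15ms outcome=S: state=CLOSED
  event#7 t=18ms outcome=S: state=CLOSED
  event#8 t=21ms outcome=F: state=CLOSED
  event#9 t=25ms outcome=F: state=CLOSED
  event#10 t=28ms outcome=S: state=CLOSED
  event#11 t=30ms outcome=F: state=CLOSED
  event#12 t=32ms outcome=S: state=CLOSED
  event#13 t=34ms outcome=S: state=CLOSED
  event#14 t=37ms outcome=F: state=CLOSED
  event#15 t=39ms outcome=S: state=CLOSED
  event#16 t=42ms outcome=S: state=CLOSED
  event#17 t=46ms outcome=F: state=CLOSED
  event#18 t=49ms outcome=S: state=CLOSED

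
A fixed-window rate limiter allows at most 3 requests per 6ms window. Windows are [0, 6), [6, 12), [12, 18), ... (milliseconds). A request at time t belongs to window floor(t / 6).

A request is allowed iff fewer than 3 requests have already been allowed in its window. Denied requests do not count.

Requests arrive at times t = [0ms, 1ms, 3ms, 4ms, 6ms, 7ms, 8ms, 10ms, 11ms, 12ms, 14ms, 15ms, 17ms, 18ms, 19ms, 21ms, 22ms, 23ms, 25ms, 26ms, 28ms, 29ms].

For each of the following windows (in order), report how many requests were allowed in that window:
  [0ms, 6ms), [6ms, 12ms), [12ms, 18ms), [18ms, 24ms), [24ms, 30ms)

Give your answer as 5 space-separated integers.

Answer: 3 3 3 3 3

Derivation:
Processing requests:
  req#1 t=0ms (window 0): ALLOW
  req#2 t=1ms (window 0): ALLOW
  req#3 t=3ms (window 0): ALLOW
  req#4 t=4ms (window 0): DENY
  req#5 t=6ms (window 1): ALLOW
  req#6 t=7ms (window 1): ALLOW
  req#7 t=8ms (window 1): ALLOW
  req#8 t=10ms (window 1): DENY
  req#9 t=11ms (window 1): DENY
  req#10 t=12ms (window 2): ALLOW
  req#11 t=14ms (window 2): ALLOW
  req#12 t=15ms (window 2): ALLOW
  req#13 t=17ms (window 2): DENY
  req#14 t=18ms (window 3): ALLOW
  req#15 t=19ms (window 3): ALLOW
  req#16 t=21ms (window 3): ALLOW
  req#17 t=22ms (window 3): DENY
  req#18 t=23ms (window 3): DENY
  req#19 t=25ms (window 4): ALLOW
  req#20 t=26ms (window 4): ALLOW
  req#21 t=28ms (window 4): ALLOW
  req#22 t=29ms (window 4): DENY

Allowed counts by window: 3 3 3 3 3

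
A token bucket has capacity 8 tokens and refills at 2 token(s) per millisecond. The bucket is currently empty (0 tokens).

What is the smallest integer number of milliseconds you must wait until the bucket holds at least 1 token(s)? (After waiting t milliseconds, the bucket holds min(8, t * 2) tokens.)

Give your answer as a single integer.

Need t * 2 >= 1, so t >= 1/2.
Smallest integer t = ceil(1/2) = 1.

Answer: 1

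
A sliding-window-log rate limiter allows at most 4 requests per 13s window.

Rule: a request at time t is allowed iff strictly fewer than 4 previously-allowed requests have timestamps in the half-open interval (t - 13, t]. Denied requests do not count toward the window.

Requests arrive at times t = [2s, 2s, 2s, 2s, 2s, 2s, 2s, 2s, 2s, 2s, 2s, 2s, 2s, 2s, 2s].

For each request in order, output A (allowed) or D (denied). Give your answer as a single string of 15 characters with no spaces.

Tracking allowed requests in the window:
  req#1 t=2s: ALLOW
  req#2 t=2s: ALLOW
  req#3 t=2s: ALLOW
  req#4 t=2s: ALLOW
  req#5 t=2s: DENY
  req#6 t=2s: DENY
  req#7 t=2s: DENY
  req#8 t=2s: DENY
  req#9 t=2s: DENY
  req#10 t=2s: DENY
  req#11 t=2s: DENY
  req#12 t=2s: DENY
  req#13 t=2s: DENY
  req#14 t=2s: DENY
  req#15 t=2s: DENY

Answer: AAAADDDDDDDDDDD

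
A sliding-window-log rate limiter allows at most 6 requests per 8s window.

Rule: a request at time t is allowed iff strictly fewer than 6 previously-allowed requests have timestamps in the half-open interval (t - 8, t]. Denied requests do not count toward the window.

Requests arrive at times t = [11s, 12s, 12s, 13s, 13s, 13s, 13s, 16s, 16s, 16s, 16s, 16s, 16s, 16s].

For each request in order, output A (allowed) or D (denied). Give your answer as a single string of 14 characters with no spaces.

Tracking allowed requests in the window:
  req#1 t=11s: ALLOW
  req#2 t=12s: ALLOW
  req#3 t=12s: ALLOW
  req#4 t=13s: ALLOW
  req#5 t=13s: ALLOW
  req#6 t=13s: ALLOW
  req#7 t=13s: DENY
  req#8 t=16s: DENY
  req#9 t=16s: DENY
  req#10 t=16s: DENY
  req#11 t=16s: DENY
  req#12 t=16s: DENY
  req#13 t=16s: DENY
  req#14 t=16s: DENY

Answer: AAAAAADDDDDDDD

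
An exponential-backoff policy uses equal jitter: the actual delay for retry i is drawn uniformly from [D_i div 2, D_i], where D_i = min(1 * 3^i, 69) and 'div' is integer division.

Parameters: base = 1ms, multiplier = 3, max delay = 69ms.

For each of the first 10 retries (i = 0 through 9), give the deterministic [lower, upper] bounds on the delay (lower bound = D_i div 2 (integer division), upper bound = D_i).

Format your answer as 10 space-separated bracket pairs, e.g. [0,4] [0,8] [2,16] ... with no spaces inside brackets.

Computing bounds per retry:
  i=0: D_i=min(1*3^0,69)=1, bounds=[0,1]
  i=1: D_i=min(1*3^1,69)=3, bounds=[1,3]
  i=2: D_i=min(1*3^2,69)=9, bounds=[4,9]
  i=3: D_i=min(1*3^3,69)=27, bounds=[13,27]
  i=4: D_i=min(1*3^4,69)=69, bounds=[34,69]
  i=5: D_i=min(1*3^5,69)=69, bounds=[34,69]
  i=6: D_i=min(1*3^6,69)=69, bounds=[34,69]
  i=7: D_i=min(1*3^7,69)=69, bounds=[34,69]
  i=8: D_i=min(1*3^8,69)=69, bounds=[34,69]
  i=9: D_i=min(1*3^9,69)=69, bounds=[34,69]

Answer: [0,1] [1,3] [4,9] [13,27] [34,69] [34,69] [34,69] [34,69] [34,69] [34,69]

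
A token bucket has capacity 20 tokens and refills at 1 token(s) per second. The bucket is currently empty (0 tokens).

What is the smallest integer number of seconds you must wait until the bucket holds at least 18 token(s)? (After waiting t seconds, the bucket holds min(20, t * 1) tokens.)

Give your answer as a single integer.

Need t * 1 >= 18, so t >= 18/1.
Smallest integer t = ceil(18/1) = 18.

Answer: 18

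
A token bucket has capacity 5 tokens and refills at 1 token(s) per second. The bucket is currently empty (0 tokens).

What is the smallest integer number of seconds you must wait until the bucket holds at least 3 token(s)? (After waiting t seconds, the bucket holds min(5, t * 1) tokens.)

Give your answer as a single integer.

Need t * 1 >= 3, so t >= 3/1.
Smallest integer t = ceil(3/1) = 3.

Answer: 3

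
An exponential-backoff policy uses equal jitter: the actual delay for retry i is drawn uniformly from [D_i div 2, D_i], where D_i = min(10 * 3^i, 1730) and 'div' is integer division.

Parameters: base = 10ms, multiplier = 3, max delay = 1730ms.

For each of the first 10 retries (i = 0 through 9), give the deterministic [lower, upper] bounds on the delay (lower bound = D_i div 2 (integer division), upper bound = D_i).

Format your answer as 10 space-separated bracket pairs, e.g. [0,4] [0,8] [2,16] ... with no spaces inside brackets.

Answer: [5,10] [15,30] [45,90] [135,270] [405,810] [865,1730] [865,1730] [865,1730] [865,1730] [865,1730]

Derivation:
Computing bounds per retry:
  i=0: D_i=min(10*3^0,1730)=10, bounds=[5,10]
  i=1: D_i=min(10*3^1,1730)=30, bounds=[15,30]
  i=2: D_i=min(10*3^2,1730)=90, bounds=[45,90]
  i=3: D_i=min(10*3^3,1730)=270, bounds=[135,270]
  i=4: D_i=min(10*3^4,1730)=810, bounds=[405,810]
  i=5: D_i=min(10*3^5,1730)=1730, bounds=[865,1730]
  i=6: D_i=min(10*3^6,1730)=1730, bounds=[865,1730]
  i=7: D_i=min(10*3^7,1730)=1730, bounds=[865,1730]
  i=8: D_i=min(10*3^8,1730)=1730, bounds=[865,1730]
  i=9: D_i=min(10*3^9,1730)=1730, bounds=[865,1730]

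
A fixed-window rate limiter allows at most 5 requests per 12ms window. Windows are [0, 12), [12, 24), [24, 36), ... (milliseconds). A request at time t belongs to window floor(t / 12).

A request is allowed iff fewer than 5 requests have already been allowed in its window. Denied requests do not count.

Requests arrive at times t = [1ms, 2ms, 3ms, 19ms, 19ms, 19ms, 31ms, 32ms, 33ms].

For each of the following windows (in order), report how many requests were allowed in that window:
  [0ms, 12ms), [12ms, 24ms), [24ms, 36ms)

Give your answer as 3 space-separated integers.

Processing requests:
  req#1 t=1ms (window 0): ALLOW
  req#2 t=2ms (window 0): ALLOW
  req#3 t=3ms (window 0): ALLOW
  req#4 t=19ms (window 1): ALLOW
  req#5 t=19ms (window 1): ALLOW
  req#6 t=19ms (window 1): ALLOW
  req#7 t=31ms (window 2): ALLOW
  req#8 t=32ms (window 2): ALLOW
  req#9 t=33ms (window 2): ALLOW

Allowed counts by window: 3 3 3

Answer: 3 3 3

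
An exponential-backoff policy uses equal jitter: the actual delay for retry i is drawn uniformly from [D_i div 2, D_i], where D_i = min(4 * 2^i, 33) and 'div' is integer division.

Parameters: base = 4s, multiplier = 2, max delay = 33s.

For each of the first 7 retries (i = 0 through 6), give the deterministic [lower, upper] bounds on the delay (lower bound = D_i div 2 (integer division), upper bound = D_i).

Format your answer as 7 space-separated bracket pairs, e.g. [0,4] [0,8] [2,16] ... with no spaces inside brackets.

Answer: [2,4] [4,8] [8,16] [16,32] [16,33] [16,33] [16,33]

Derivation:
Computing bounds per retry:
  i=0: D_i=min(4*2^0,33)=4, bounds=[2,4]
  i=1: D_i=min(4*2^1,33)=8, bounds=[4,8]
  i=2: D_i=min(4*2^2,33)=16, bounds=[8,16]
  i=3: D_i=min(4*2^3,33)=32, bounds=[16,32]
  i=4: D_i=min(4*2^4,33)=33, bounds=[16,33]
  i=5: D_i=min(4*2^5,33)=33, bounds=[16,33]
  i=6: D_i=min(4*2^6,33)=33, bounds=[16,33]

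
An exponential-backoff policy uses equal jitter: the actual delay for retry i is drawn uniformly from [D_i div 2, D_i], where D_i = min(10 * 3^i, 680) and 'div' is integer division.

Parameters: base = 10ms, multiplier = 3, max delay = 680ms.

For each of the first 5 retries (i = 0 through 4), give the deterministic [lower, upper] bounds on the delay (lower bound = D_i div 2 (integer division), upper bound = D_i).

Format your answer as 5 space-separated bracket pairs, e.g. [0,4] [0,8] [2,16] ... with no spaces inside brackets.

Answer: [5,10] [15,30] [45,90] [135,270] [340,680]

Derivation:
Computing bounds per retry:
  i=0: D_i=min(10*3^0,680)=10, bounds=[5,10]
  i=1: D_i=min(10*3^1,680)=30, bounds=[15,30]
  i=2: D_i=min(10*3^2,680)=90, bounds=[45,90]
  i=3: D_i=min(10*3^3,680)=270, bounds=[135,270]
  i=4: D_i=min(10*3^4,680)=680, bounds=[340,680]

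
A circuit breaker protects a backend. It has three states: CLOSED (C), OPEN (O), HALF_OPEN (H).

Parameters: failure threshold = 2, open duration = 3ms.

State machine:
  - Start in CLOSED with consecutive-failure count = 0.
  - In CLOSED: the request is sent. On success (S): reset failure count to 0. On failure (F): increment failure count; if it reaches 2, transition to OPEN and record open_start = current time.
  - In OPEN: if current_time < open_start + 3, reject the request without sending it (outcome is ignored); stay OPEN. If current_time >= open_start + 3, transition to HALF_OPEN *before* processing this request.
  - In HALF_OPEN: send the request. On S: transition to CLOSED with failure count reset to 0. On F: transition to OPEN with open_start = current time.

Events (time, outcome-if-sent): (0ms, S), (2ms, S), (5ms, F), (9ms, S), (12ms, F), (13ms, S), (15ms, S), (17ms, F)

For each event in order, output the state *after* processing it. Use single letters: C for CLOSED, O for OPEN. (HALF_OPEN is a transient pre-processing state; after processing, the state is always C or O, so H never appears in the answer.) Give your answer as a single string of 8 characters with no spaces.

State after each event:
  event#1 t=0ms outcome=S: state=CLOSED
  event#2 t=2ms outcome=S: state=CLOSED
  event#3 t=5ms outcome=F: state=CLOSED
  event#4 t=9ms outcome=S: state=CLOSED
  event#5 t=12ms outcome=F: state=CLOSED
  event#6 t=13ms outcome=S: state=CLOSED
  event#7 t=15ms outcome=S: state=CLOSED
  event#8 t=17ms outcome=F: state=CLOSED

Answer: CCCCCCCC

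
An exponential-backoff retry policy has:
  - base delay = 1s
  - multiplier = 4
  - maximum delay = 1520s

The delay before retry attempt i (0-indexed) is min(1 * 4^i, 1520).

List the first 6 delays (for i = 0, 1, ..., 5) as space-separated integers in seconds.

Computing each delay:
  i=0: min(1*4^0, 1520) = 1
  i=1: min(1*4^1, 1520) = 4
  i=2: min(1*4^2, 1520) = 16
  i=3: min(1*4^3, 1520) = 64
  i=4: min(1*4^4, 1520) = 256
  i=5: min(1*4^5, 1520) = 1024

Answer: 1 4 16 64 256 1024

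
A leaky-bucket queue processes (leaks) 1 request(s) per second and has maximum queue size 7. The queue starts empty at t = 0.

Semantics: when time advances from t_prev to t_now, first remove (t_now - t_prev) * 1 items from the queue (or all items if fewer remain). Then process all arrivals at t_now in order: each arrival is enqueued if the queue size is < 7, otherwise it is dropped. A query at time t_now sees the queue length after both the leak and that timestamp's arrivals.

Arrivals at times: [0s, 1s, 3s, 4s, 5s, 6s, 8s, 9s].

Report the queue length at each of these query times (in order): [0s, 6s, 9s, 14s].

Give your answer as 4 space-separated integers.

Queue lengths at query times:
  query t=0s: backlog = 1
  query t=6s: backlog = 1
  query t=9s: backlog = 1
  query t=14s: backlog = 0

Answer: 1 1 1 0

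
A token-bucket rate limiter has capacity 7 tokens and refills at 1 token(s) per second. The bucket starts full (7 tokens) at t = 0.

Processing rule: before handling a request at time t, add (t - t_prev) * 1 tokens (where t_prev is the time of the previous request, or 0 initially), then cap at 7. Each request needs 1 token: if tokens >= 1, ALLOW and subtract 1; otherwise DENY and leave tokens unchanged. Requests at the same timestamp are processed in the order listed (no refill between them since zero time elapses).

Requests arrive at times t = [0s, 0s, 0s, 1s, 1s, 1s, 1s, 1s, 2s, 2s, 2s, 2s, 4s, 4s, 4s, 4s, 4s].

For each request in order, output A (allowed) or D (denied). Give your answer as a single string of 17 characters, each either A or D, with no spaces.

Simulating step by step:
  req#1 t=0s: ALLOW
  req#2 t=0s: ALLOW
  req#3 t=0s: ALLOW
  req#4 t=1s: ALLOW
  req#5 t=1s: ALLOW
  req#6 t=1s: ALLOW
  req#7 t=1s: ALLOW
  req#8 t=1s: ALLOW
  req#9 t=2s: ALLOW
  req#10 t=2s: DENY
  req#11 t=2s: DENY
  req#12 t=2s: DENY
  req#13 t=4s: ALLOW
  req#14 t=4s: ALLOW
  req#15 t=4s: DENY
  req#16 t=4s: DENY
  req#17 t=4s: DENY

Answer: AAAAAAAAADDDAADDD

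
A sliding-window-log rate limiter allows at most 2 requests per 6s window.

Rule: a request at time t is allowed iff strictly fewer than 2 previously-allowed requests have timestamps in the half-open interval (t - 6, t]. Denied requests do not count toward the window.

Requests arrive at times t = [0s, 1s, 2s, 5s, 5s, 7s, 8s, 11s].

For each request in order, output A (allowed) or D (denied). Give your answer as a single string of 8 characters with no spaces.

Answer: AADDDAAD

Derivation:
Tracking allowed requests in the window:
  req#1 t=0s: ALLOW
  req#2 t=1s: ALLOW
  req#3 t=2s: DENY
  req#4 t=5s: DENY
  req#5 t=5s: DENY
  req#6 t=7s: ALLOW
  req#7 t=8s: ALLOW
  req#8 t=11s: DENY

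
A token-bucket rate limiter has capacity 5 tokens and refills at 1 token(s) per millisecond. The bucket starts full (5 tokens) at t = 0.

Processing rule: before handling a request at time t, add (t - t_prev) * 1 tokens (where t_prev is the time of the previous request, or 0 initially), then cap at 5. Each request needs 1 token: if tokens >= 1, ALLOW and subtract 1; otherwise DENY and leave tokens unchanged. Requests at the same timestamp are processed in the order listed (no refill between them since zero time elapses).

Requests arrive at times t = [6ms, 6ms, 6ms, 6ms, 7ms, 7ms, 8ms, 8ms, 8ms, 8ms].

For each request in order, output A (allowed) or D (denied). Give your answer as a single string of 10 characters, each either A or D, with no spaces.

Simulating step by step:
  req#1 t=6ms: ALLOW
  req#2 t=6ms: ALLOW
  req#3 t=6ms: ALLOW
  req#4 t=6ms: ALLOW
  req#5 t=7ms: ALLOW
  req#6 t=7ms: ALLOW
  req#7 t=8ms: ALLOW
  req#8 t=8ms: DENY
  req#9 t=8ms: DENY
  req#10 t=8ms: DENY

Answer: AAAAAAADDD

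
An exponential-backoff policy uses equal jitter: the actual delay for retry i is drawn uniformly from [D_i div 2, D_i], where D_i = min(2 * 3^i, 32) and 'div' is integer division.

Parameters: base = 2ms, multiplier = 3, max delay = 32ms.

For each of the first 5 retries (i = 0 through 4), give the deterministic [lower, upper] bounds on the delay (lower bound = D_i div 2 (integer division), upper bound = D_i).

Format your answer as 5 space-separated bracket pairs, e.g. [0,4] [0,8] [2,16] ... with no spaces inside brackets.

Computing bounds per retry:
  i=0: D_i=min(2*3^0,32)=2, bounds=[1,2]
  i=1: D_i=min(2*3^1,32)=6, bounds=[3,6]
  i=2: D_i=min(2*3^2,32)=18, bounds=[9,18]
  i=3: D_i=min(2*3^3,32)=32, bounds=[16,32]
  i=4: D_i=min(2*3^4,32)=32, bounds=[16,32]

Answer: [1,2] [3,6] [9,18] [16,32] [16,32]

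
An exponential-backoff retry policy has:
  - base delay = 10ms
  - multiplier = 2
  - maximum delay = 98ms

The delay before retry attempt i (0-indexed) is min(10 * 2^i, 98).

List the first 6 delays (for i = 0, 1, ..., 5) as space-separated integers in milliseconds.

Answer: 10 20 40 80 98 98

Derivation:
Computing each delay:
  i=0: min(10*2^0, 98) = 10
  i=1: min(10*2^1, 98) = 20
  i=2: min(10*2^2, 98) = 40
  i=3: min(10*2^3, 98) = 80
  i=4: min(10*2^4, 98) = 98
  i=5: min(10*2^5, 98) = 98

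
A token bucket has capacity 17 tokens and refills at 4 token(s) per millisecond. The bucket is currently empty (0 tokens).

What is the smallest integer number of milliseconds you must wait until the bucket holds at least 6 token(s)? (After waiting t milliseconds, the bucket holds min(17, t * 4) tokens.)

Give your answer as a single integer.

Need t * 4 >= 6, so t >= 6/4.
Smallest integer t = ceil(6/4) = 2.

Answer: 2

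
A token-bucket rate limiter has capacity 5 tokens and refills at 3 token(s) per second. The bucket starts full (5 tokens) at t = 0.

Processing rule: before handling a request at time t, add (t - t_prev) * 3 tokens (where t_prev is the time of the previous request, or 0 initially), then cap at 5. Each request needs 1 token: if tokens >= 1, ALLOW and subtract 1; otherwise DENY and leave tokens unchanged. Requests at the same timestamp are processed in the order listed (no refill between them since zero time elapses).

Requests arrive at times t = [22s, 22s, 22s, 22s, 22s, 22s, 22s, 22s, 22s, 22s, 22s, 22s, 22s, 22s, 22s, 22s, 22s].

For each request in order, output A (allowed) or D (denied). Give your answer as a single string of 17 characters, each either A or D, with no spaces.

Answer: AAAAADDDDDDDDDDDD

Derivation:
Simulating step by step:
  req#1 t=22s: ALLOW
  req#2 t=22s: ALLOW
  req#3 t=22s: ALLOW
  req#4 t=22s: ALLOW
  req#5 t=22s: ALLOW
  req#6 t=22s: DENY
  req#7 t=22s: DENY
  req#8 t=22s: DENY
  req#9 t=22s: DENY
  req#10 t=22s: DENY
  req#11 t=22s: DENY
  req#12 t=22s: DENY
  req#13 t=22s: DENY
  req#14 t=22s: DENY
  req#15 t=22s: DENY
  req#16 t=22s: DENY
  req#17 t=22s: DENY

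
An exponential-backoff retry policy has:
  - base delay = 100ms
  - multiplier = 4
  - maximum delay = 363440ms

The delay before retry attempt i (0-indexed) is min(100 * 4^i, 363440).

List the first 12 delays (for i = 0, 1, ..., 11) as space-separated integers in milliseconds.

Computing each delay:
  i=0: min(100*4^0, 363440) = 100
  i=1: min(100*4^1, 363440) = 400
  i=2: min(100*4^2, 363440) = 1600
  i=3: min(100*4^3, 363440) = 6400
  i=4: min(100*4^4, 363440) = 25600
  i=5: min(100*4^5, 363440) = 102400
  i=6: min(100*4^6, 363440) = 363440
  i=7: min(100*4^7, 363440) = 363440
  i=8: min(100*4^8, 363440) = 363440
  i=9: min(100*4^9, 363440) = 363440
  i=10: min(100*4^10, 363440) = 363440
  i=11: min(100*4^11, 363440) = 363440

Answer: 100 400 1600 6400 25600 102400 363440 363440 363440 363440 363440 363440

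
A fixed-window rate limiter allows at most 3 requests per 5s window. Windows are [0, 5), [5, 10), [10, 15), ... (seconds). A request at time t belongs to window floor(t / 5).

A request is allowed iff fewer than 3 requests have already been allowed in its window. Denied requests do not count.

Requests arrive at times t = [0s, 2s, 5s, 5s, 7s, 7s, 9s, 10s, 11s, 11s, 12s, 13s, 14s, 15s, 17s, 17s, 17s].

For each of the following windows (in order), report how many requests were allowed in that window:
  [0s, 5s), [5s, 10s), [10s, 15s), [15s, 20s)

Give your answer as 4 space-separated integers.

Answer: 2 3 3 3

Derivation:
Processing requests:
  req#1 t=0s (window 0): ALLOW
  req#2 t=2s (window 0): ALLOW
  req#3 t=5s (window 1): ALLOW
  req#4 t=5s (window 1): ALLOW
  req#5 t=7s (window 1): ALLOW
  req#6 t=7s (window 1): DENY
  req#7 t=9s (window 1): DENY
  req#8 t=10s (window 2): ALLOW
  req#9 t=11s (window 2): ALLOW
  req#10 t=11s (window 2): ALLOW
  req#11 t=12s (window 2): DENY
  req#12 t=13s (window 2): DENY
  req#13 t=14s (window 2): DENY
  req#14 t=15s (window 3): ALLOW
  req#15 t=17s (window 3): ALLOW
  req#16 t=17s (window 3): ALLOW
  req#17 t=17s (window 3): DENY

Allowed counts by window: 2 3 3 3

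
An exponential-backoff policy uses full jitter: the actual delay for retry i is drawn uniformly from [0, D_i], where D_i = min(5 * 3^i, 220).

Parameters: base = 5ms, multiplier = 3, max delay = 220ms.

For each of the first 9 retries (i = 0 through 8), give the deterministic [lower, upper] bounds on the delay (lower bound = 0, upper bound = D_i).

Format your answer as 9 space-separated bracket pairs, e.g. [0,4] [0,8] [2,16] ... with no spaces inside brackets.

Answer: [0,5] [0,15] [0,45] [0,135] [0,220] [0,220] [0,220] [0,220] [0,220]

Derivation:
Computing bounds per retry:
  i=0: D_i=min(5*3^0,220)=5, bounds=[0,5]
  i=1: D_i=min(5*3^1,220)=15, bounds=[0,15]
  i=2: D_i=min(5*3^2,220)=45, bounds=[0,45]
  i=3: D_i=min(5*3^3,220)=135, bounds=[0,135]
  i=4: D_i=min(5*3^4,220)=220, bounds=[0,220]
  i=5: D_i=min(5*3^5,220)=220, bounds=[0,220]
  i=6: D_i=min(5*3^6,220)=220, bounds=[0,220]
  i=7: D_i=min(5*3^7,220)=220, bounds=[0,220]
  i=8: D_i=min(5*3^8,220)=220, bounds=[0,220]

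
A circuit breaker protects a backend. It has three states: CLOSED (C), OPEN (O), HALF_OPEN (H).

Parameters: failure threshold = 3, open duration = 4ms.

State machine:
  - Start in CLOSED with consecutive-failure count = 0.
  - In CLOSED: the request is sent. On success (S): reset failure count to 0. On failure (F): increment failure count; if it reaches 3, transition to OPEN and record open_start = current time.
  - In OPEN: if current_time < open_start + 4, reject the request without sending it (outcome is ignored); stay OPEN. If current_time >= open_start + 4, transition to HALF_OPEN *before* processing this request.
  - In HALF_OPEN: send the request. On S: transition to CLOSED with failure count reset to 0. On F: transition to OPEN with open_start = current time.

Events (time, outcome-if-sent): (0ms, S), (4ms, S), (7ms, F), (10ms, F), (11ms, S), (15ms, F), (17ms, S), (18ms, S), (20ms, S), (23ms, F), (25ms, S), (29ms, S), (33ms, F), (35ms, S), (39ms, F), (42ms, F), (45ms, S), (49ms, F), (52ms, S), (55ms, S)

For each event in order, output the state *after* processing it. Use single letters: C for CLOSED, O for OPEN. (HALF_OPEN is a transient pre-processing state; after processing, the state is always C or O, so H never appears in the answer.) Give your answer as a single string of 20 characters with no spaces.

Answer: CCCCCCCCCCCCCCCCCCCC

Derivation:
State after each event:
  event#1 t=0ms outcome=S: state=CLOSED
  event#2 t=4ms outcome=S: state=CLOSED
  event#3 t=7ms outcome=F: state=CLOSED
  event#4 t=10ms outcome=F: state=CLOSED
  event#5 t=11ms outcome=S: state=CLOSED
  event#6 t=15ms outcome=F: state=CLOSED
  event#7 t=17ms outcome=S: state=CLOSED
  event#8 t=18ms outcome=S: state=CLOSED
  event#9 t=20ms outcome=S: state=CLOSED
  event#10 t=23ms outcome=F: state=CLOSED
  event#11 t=25ms outcome=S: state=CLOSED
  event#12 t=29ms outcome=S: state=CLOSED
  event#13 t=33ms outcome=F: state=CLOSED
  event#14 t=35ms outcome=S: state=CLOSED
  event#15 t=39ms outcome=F: state=CLOSED
  event#16 t=42ms outcome=F: state=CLOSED
  event#17 t=45ms outcome=S: state=CLOSED
  event#18 t=49ms outcome=F: state=CLOSED
  event#19 t=52ms outcome=S: state=CLOSED
  event#20 t=55ms outcome=S: state=CLOSED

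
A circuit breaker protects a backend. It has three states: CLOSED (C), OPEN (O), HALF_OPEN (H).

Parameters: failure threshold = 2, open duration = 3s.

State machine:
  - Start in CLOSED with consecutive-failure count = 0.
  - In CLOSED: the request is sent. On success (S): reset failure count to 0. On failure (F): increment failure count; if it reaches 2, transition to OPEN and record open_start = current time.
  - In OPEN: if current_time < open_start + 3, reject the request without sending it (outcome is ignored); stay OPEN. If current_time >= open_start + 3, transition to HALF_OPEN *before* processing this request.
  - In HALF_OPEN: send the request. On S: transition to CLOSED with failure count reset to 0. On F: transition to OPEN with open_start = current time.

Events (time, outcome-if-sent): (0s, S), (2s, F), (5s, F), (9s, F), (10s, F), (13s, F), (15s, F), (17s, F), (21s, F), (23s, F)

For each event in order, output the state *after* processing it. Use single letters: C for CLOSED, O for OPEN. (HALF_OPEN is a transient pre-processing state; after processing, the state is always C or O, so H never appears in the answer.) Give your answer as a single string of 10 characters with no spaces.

Answer: CCOOOOOOOO

Derivation:
State after each event:
  event#1 t=0s outcome=S: state=CLOSED
  event#2 t=2s outcome=F: state=CLOSED
  event#3 t=5s outcome=F: state=OPEN
  event#4 t=9s outcome=F: state=OPEN
  event#5 t=10s outcome=F: state=OPEN
  event#6 t=13s outcome=F: state=OPEN
  event#7 t=15s outcome=F: state=OPEN
  event#8 t=17s outcome=F: state=OPEN
  event#9 t=21s outcome=F: state=OPEN
  event#10 t=23s outcome=F: state=OPEN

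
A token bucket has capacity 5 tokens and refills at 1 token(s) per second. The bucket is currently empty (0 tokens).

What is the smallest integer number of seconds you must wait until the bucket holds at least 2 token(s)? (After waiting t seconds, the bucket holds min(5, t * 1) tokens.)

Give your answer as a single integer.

Answer: 2

Derivation:
Need t * 1 >= 2, so t >= 2/1.
Smallest integer t = ceil(2/1) = 2.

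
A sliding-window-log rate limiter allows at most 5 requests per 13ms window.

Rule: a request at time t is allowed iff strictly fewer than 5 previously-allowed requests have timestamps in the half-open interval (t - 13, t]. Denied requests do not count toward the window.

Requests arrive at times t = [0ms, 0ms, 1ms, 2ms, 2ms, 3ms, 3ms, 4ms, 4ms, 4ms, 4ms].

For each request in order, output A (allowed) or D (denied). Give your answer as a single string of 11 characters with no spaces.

Answer: AAAAADDDDDD

Derivation:
Tracking allowed requests in the window:
  req#1 t=0ms: ALLOW
  req#2 t=0ms: ALLOW
  req#3 t=1ms: ALLOW
  req#4 t=2ms: ALLOW
  req#5 t=2ms: ALLOW
  req#6 t=3ms: DENY
  req#7 t=3ms: DENY
  req#8 t=4ms: DENY
  req#9 t=4ms: DENY
  req#10 t=4ms: DENY
  req#11 t=4ms: DENY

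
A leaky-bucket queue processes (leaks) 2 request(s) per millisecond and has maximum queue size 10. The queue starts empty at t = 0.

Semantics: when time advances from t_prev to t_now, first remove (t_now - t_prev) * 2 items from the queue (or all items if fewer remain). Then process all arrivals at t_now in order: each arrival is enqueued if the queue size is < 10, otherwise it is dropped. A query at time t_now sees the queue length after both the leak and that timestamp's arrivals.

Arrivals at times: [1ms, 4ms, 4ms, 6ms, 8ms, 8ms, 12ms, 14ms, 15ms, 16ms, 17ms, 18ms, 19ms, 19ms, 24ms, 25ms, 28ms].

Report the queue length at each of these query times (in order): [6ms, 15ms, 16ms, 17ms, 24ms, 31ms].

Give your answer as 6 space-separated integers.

Queue lengths at query times:
  query t=6ms: backlog = 1
  query t=15ms: backlog = 1
  query t=16ms: backlog = 1
  query t=17ms: backlog = 1
  query t=24ms: backlog = 1
  query t=31ms: backlog = 0

Answer: 1 1 1 1 1 0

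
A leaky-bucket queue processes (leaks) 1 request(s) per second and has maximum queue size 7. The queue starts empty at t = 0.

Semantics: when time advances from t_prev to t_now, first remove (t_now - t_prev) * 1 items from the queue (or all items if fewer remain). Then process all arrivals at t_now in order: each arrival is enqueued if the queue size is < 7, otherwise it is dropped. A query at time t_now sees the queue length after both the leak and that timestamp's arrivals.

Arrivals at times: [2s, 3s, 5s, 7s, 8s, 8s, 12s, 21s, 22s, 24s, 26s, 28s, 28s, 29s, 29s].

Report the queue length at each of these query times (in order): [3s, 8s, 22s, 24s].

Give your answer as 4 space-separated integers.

Queue lengths at query times:
  query t=3s: backlog = 1
  query t=8s: backlog = 2
  query t=22s: backlog = 1
  query t=24s: backlog = 1

Answer: 1 2 1 1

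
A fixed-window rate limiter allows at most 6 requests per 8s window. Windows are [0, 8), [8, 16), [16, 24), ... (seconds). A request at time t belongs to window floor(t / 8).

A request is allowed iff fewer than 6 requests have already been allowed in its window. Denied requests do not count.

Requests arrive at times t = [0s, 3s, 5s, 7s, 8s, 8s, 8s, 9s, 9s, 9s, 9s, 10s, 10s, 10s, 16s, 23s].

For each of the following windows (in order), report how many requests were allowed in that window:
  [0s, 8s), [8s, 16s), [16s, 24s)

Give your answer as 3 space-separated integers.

Answer: 4 6 2

Derivation:
Processing requests:
  req#1 t=0s (window 0): ALLOW
  req#2 t=3s (window 0): ALLOW
  req#3 t=5s (window 0): ALLOW
  req#4 t=7s (window 0): ALLOW
  req#5 t=8s (window 1): ALLOW
  req#6 t=8s (window 1): ALLOW
  req#7 t=8s (window 1): ALLOW
  req#8 t=9s (window 1): ALLOW
  req#9 t=9s (window 1): ALLOW
  req#10 t=9s (window 1): ALLOW
  req#11 t=9s (window 1): DENY
  req#12 t=10s (window 1): DENY
  req#13 t=10s (window 1): DENY
  req#14 t=10s (window 1): DENY
  req#15 t=16s (window 2): ALLOW
  req#16 t=23s (window 2): ALLOW

Allowed counts by window: 4 6 2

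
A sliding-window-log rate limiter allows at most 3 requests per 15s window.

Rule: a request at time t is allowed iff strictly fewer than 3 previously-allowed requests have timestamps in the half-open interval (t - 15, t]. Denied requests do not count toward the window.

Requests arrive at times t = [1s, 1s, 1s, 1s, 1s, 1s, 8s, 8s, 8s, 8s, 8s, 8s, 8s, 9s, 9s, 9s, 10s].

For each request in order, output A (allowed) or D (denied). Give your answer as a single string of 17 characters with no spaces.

Tracking allowed requests in the window:
  req#1 t=1s: ALLOW
  req#2 t=1s: ALLOW
  req#3 t=1s: ALLOW
  req#4 t=1s: DENY
  req#5 t=1s: DENY
  req#6 t=1s: DENY
  req#7 t=8s: DENY
  req#8 t=8s: DENY
  req#9 t=8s: DENY
  req#10 t=8s: DENY
  req#11 t=8s: DENY
  req#12 t=8s: DENY
  req#13 t=8s: DENY
  req#14 t=9s: DENY
  req#15 t=9s: DENY
  req#16 t=9s: DENY
  req#17 t=10s: DENY

Answer: AAADDDDDDDDDDDDDD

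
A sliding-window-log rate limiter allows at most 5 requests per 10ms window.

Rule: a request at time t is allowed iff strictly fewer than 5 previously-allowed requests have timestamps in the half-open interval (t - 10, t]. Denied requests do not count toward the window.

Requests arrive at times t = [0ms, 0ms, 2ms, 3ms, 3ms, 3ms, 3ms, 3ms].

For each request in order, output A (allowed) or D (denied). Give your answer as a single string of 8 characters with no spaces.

Tracking allowed requests in the window:
  req#1 t=0ms: ALLOW
  req#2 t=0ms: ALLOW
  req#3 t=2ms: ALLOW
  req#4 t=3ms: ALLOW
  req#5 t=3ms: ALLOW
  req#6 t=3ms: DENY
  req#7 t=3ms: DENY
  req#8 t=3ms: DENY

Answer: AAAAADDD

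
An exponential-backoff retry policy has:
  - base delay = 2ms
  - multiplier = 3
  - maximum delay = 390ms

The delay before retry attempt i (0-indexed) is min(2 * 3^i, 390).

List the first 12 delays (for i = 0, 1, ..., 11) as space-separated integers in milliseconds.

Answer: 2 6 18 54 162 390 390 390 390 390 390 390

Derivation:
Computing each delay:
  i=0: min(2*3^0, 390) = 2
  i=1: min(2*3^1, 390) = 6
  i=2: min(2*3^2, 390) = 18
  i=3: min(2*3^3, 390) = 54
  i=4: min(2*3^4, 390) = 162
  i=5: min(2*3^5, 390) = 390
  i=6: min(2*3^6, 390) = 390
  i=7: min(2*3^7, 390) = 390
  i=8: min(2*3^8, 390) = 390
  i=9: min(2*3^9, 390) = 390
  i=10: min(2*3^10, 390) = 390
  i=11: min(2*3^11, 390) = 390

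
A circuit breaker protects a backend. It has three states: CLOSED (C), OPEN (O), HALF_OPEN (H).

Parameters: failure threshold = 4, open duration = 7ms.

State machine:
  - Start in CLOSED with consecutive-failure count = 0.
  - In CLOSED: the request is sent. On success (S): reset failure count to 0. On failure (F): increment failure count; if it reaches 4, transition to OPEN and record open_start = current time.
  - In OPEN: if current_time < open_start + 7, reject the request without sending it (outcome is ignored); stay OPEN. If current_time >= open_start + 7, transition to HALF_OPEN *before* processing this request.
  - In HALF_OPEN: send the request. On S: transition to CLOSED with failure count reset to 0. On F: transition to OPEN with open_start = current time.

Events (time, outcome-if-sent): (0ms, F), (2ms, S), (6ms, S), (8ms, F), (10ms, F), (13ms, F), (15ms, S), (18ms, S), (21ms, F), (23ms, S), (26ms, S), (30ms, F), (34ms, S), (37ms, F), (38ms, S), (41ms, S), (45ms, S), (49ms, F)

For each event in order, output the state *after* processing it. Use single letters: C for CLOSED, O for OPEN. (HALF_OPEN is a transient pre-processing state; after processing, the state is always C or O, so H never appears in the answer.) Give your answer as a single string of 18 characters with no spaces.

State after each event:
  event#1 t=0ms outcome=F: state=CLOSED
  event#2 t=2ms outcome=S: state=CLOSED
  event#3 t=6ms outcome=S: state=CLOSED
  event#4 t=8ms outcome=F: state=CLOSED
  event#5 t=10ms outcome=F: state=CLOSED
  event#6 t=13ms outcome=F: state=CLOSED
  event#7 t=15ms outcome=S: state=CLOSED
  event#8 t=18ms outcome=S: state=CLOSED
  event#9 t=21ms outcome=F: state=CLOSED
  event#10 t=23ms outcome=S: state=CLOSED
  event#11 t=26ms outcome=S: state=CLOSED
  event#12 t=30ms outcome=F: state=CLOSED
  event#13 t=34ms outcome=S: state=CLOSED
  event#14 t=37ms outcome=F: state=CLOSED
  event#15 t=38ms outcome=S: state=CLOSED
  event#16 t=41ms outcome=S: state=CLOSED
  event#17 t=45ms outcome=S: state=CLOSED
  event#18 t=49ms outcome=F: state=CLOSED

Answer: CCCCCCCCCCCCCCCCCC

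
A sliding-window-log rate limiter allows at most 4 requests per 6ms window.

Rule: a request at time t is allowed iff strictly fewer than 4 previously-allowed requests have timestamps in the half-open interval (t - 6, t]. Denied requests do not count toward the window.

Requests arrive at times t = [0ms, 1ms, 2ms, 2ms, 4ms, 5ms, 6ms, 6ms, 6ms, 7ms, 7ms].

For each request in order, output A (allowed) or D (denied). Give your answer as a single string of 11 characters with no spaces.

Tracking allowed requests in the window:
  req#1 t=0ms: ALLOW
  req#2 t=1ms: ALLOW
  req#3 t=2ms: ALLOW
  req#4 t=2ms: ALLOW
  req#5 t=4ms: DENY
  req#6 t=5ms: DENY
  req#7 t=6ms: ALLOW
  req#8 t=6ms: DENY
  req#9 t=6ms: DENY
  req#10 t=7ms: ALLOW
  req#11 t=7ms: DENY

Answer: AAAADDADDAD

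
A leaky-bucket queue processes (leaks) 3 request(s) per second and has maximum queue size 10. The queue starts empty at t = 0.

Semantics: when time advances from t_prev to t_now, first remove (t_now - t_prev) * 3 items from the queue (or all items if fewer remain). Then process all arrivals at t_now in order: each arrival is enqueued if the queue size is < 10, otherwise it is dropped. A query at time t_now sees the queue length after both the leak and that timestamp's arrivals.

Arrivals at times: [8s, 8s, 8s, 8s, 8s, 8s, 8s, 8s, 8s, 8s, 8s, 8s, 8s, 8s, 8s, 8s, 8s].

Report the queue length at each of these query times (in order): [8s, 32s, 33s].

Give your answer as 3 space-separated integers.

Queue lengths at query times:
  query t=8s: backlog = 10
  query t=32s: backlog = 0
  query t=33s: backlog = 0

Answer: 10 0 0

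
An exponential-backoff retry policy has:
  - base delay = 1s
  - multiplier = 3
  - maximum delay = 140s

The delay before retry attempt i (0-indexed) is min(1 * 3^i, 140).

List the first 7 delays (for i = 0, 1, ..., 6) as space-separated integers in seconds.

Answer: 1 3 9 27 81 140 140

Derivation:
Computing each delay:
  i=0: min(1*3^0, 140) = 1
  i=1: min(1*3^1, 140) = 3
  i=2: min(1*3^2, 140) = 9
  i=3: min(1*3^3, 140) = 27
  i=4: min(1*3^4, 140) = 81
  i=5: min(1*3^5, 140) = 140
  i=6: min(1*3^6, 140) = 140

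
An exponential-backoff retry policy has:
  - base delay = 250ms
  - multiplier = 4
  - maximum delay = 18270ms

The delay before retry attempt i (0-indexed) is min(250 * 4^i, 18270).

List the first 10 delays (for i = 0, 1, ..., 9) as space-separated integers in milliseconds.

Computing each delay:
  i=0: min(250*4^0, 18270) = 250
  i=1: min(250*4^1, 18270) = 1000
  i=2: min(250*4^2, 18270) = 4000
  i=3: min(250*4^3, 18270) = 16000
  i=4: min(250*4^4, 18270) = 18270
  i=5: min(250*4^5, 18270) = 18270
  i=6: min(250*4^6, 18270) = 18270
  i=7: min(250*4^7, 18270) = 18270
  i=8: min(250*4^8, 18270) = 18270
  i=9: min(250*4^9, 18270) = 18270

Answer: 250 1000 4000 16000 18270 18270 18270 18270 18270 18270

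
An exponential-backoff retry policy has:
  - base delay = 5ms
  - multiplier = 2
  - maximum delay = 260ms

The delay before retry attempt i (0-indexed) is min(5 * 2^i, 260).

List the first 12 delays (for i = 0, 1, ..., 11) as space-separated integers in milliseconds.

Answer: 5 10 20 40 80 160 260 260 260 260 260 260

Derivation:
Computing each delay:
  i=0: min(5*2^0, 260) = 5
  i=1: min(5*2^1, 260) = 10
  i=2: min(5*2^2, 260) = 20
  i=3: min(5*2^3, 260) = 40
  i=4: min(5*2^4, 260) = 80
  i=5: min(5*2^5, 260) = 160
  i=6: min(5*2^6, 260) = 260
  i=7: min(5*2^7, 260) = 260
  i=8: min(5*2^8, 260) = 260
  i=9: min(5*2^9, 260) = 260
  i=10: min(5*2^10, 260) = 260
  i=11: min(5*2^11, 260) = 260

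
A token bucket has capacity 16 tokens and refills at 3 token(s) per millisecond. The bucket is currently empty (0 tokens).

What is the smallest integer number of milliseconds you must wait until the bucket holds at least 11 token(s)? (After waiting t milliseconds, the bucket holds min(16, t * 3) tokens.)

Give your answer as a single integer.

Answer: 4

Derivation:
Need t * 3 >= 11, so t >= 11/3.
Smallest integer t = ceil(11/3) = 4.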